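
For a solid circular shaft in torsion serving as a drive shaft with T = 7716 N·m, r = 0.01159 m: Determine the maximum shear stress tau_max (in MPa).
Model: a solid circular shaft in torsion, so tau_max = (2·T) / (π·r^3).
Substitute:
  tau_max = (2 × 7716) / (π × 0.01159^3)
  tau_max = 3.155 × 10⁹ Pa
Convert: tau_max = 3.155 × 10⁹ Pa = 3155 MPa
Final answer: tau_max = 3155 MPa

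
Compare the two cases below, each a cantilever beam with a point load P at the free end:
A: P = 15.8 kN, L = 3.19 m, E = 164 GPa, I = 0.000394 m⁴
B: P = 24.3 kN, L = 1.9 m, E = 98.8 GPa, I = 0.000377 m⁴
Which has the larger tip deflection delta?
Model: a cantilever beam with a point load P at the free end, so delta = (P·L^3) / (3·E·I) (SI units).
  A: delta = (15800 × 3.19^3) / (3 × (1.64 × 10¹¹) × 0.000394) = 0.002646 m = 2.646 mm
  B: delta = (24300 × 1.9^3) / (3 × (9.88 × 10¹⁰) × 0.000377) = 0.001492 m = 1.492 mm
2.646 mm > 1.492 mm, so A is larger.
Final answer: A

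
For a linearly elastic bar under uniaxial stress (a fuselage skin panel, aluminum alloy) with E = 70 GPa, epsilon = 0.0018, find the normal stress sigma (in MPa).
Model: a linearly elastic bar under uniaxial stress, so epsilon = sigma / E.
Solve for sigma: sigma = epsilon·E.
Convert to SI units:
  E = 70 GPa = 7 × 10¹⁰ Pa
Substitute:
  sigma = 0.0018 × (7 × 10¹⁰)
  sigma = 1.26 × 10⁸ Pa
Convert: sigma = 1.26 × 10⁸ Pa = 126 MPa
Final answer: sigma = 126 MPa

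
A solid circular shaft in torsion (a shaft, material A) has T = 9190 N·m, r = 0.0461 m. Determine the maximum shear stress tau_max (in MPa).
Model: a solid circular shaft in torsion, so tau_max = (2·T) / (π·r^3).
Substitute:
  tau_max = (2 × 9190) / (π × 0.0461^3)
  tau_max = 5.972 × 10⁷ Pa
Convert: tau_max = 5.972 × 10⁷ Pa = 59.72 MPa
Final answer: tau_max = 59.72 MPa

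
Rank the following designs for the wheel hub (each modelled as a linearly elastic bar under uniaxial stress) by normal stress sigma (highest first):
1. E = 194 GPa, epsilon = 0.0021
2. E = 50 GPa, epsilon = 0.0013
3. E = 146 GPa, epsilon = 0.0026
Model: a linearly elastic bar under uniaxial stress, so sigma = E·epsilon (SI units).
  Case 1: sigma = (1.94 × 10¹¹) × 0.0021 = 4.074 × 10⁸ Pa = 407.4 MPa
  Case 2: sigma = (5 × 10¹⁰) × 0.0013 = 6.5 × 10⁷ Pa = 65 MPa
  Case 3: sigma = (1.46 × 10¹¹) × 0.0026 = 3.796 × 10⁸ Pa = 379.6 MPa
Ordering: 407.4 MPa (case 1) > 379.6 MPa (case 3) > 65 MPa (case 2)
Final answer: 1, 3, 2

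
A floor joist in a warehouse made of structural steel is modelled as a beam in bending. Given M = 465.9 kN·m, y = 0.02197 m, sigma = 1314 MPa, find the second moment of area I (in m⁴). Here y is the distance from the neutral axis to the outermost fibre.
Model: a beam in bending, so sigma = (M·y) / I.
Solve for I: I = (M·y) / sigma.
Convert to SI units:
  M = 465.9 kN·m = 465900 N·m
  sigma = 1314 MPa = 1.314 × 10⁹ Pa
Substitute:
  I = (465900 × 0.02197) / (1.314 × 10⁹)
  I = 7.79 × 10⁻⁶ m⁴
Final answer: I = 7.79 × 10⁻⁶ m⁴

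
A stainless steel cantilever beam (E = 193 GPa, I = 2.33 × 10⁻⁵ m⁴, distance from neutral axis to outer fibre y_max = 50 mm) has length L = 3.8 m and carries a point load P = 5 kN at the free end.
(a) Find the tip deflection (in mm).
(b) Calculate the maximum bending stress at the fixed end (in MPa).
(a) Tip deflection of a cantilever with an end point load: δ = P·L^3 / (3·E·I). Convert P = 5 kN = 5000 N, E = 193 GPa = 1.93 × 10¹¹ Pa.
  δ = (5000 × 3.8^3) / (3 × (1.93 × 10¹¹) × (2.33 × 10⁻⁵)) = 0.02034 m = 20.34 mm
(b) Maximum bending moment at the fixed end: M = P·L = 5000 × 3.8 = 19000 N·m. Convert y_max = 50 mm = 0.05 m.
  σ = M·y_max / I = (19000 × 0.05) / (2.33 × 10⁻⁵) = 4.077 × 10⁷ Pa = 40.77 MPa
Final answer: (a) δ = 20.34 mm, (b) σ = 40.77 MPa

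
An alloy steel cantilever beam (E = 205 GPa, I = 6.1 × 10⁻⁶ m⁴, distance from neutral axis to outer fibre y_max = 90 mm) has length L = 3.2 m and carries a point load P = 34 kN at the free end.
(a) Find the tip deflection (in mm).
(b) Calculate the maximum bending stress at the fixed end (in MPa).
(a) Tip deflection of a cantilever with an end point load: δ = P·L^3 / (3·E·I). Convert P = 34 kN = 34000 N, E = 205 GPa = 2.05 × 10¹¹ Pa.
  δ = (34000 × 3.2^3) / (3 × (2.05 × 10¹¹) × (6.1 × 10⁻⁶)) = 0.297 m = 297 mm
(b) Maximum bending moment at the fixed end: M = P·L = 34000 × 3.2 = 108800 N·m. Convert y_max = 90 mm = 0.09 m.
  σ = M·y_max / I = (108800 × 0.09) / (6.1 × 10⁻⁶) = 1.605 × 10⁹ Pa = 1605 MPa
Final answer: (a) δ = 297 mm, (b) σ = 1605 MPa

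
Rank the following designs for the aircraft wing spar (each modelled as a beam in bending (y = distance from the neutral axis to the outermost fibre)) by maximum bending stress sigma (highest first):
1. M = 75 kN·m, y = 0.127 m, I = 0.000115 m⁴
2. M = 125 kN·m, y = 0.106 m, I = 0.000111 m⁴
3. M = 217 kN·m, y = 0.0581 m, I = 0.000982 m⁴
Model: a beam in bending (y = distance from the neutral axis to the outermost fibre), so sigma = (M·y) / I (SI units).
  Case 1: sigma = (75000 × 0.127) / 0.000115 = 8.283 × 10⁷ Pa = 82.83 MPa
  Case 2: sigma = (125000 × 0.106) / 0.000111 = 1.194 × 10⁸ Pa = 119.4 MPa
  Case 3: sigma = (217000 × 0.0581) / 0.000982 = 1.284 × 10⁷ Pa = 12.84 MPa
Ordering: 119.4 MPa (case 2) > 82.83 MPa (case 1) > 12.84 MPa (case 3)
Final answer: 2, 1, 3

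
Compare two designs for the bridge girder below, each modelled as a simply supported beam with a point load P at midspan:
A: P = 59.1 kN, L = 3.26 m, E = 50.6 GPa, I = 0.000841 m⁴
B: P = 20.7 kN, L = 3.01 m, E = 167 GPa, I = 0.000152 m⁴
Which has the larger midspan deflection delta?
Model: a simply supported beam with a point load P at midspan, so delta = (P·L^3) / (48·E·I) (SI units).
  A: delta = (59100 × 3.26^3) / (48 × (5.06 × 10¹⁰) × 0.000841) = 0.001002 m = 1.002 mm
  B: delta = (20700 × 3.01^3) / (48 × (1.67 × 10¹¹) × 0.000152) = 0.0004633 m = 0.4633 mm
1.002 mm > 0.4633 mm, so A is larger.
Final answer: A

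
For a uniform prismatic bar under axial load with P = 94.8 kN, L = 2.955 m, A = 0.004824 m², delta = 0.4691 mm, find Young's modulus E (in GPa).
Model: a uniform prismatic bar under axial load, so delta = (P·L) / (A·E).
Solve for E: E = (P·L) / (delta·A).
Convert to SI units:
  P = 94.8 kN = 94800 N
  delta = 0.4691 mm = 0.0004691 m
Substitute:
  E = (94800 × 2.955) / (0.0004691 × 0.004824)
  E = 1.238 × 10¹¹ Pa
Convert: E = 1.238 × 10¹¹ Pa = 123.8 GPa
Final answer: E = 123.8 GPa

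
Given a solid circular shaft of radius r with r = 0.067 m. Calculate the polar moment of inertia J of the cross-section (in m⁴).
Model: a solid circular shaft of radius r, so J = (π·r^4) / 2.
Substitute:
  J = (π × 0.067^4) / 2
  J = 3.165 × 10⁻⁵ m⁴
Final answer: J = 3.165 × 10⁻⁵ m⁴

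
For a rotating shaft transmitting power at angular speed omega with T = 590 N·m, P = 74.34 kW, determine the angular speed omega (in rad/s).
Model: a rotating shaft transmitting power at angular speed omega, so P = T·omega.
Solve for omega: omega = P / T.
Convert to SI units:
  P = 74.34 kW = 74340 W
Substitute:
  omega = 74340 / 590
  omega = 126 rad/s
Final answer: omega = 126 rad/s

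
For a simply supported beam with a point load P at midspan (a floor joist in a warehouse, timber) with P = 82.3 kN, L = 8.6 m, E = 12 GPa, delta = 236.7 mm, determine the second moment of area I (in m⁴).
Model: a simply supported beam with a point load P at midspan, so delta = (P·L^3) / (48·E·I).
Solve for I: I = (P·L^3) / (48·delta·E).
Convert to SI units:
  P = 82.3 kN = 82300 N
  E = 12 GPa = 1.2 × 10¹⁰ Pa
  delta = 236.7 mm = 0.2367 m
Substitute:
  I = (82300 × 8.6^3) / (48 × 0.2367 × (1.2 × 10¹⁰))
  I = 0.0003839 m⁴
Final answer: I = 0.0003839 m⁴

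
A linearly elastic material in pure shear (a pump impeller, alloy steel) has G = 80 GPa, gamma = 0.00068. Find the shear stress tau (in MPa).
Model: a linearly elastic material in pure shear, so tau = G·gamma.
Convert to SI units:
  G = 80 GPa = 8 × 10¹⁰ Pa
Substitute:
  tau = (8 × 10¹⁰) × 0.00068
  tau = 5.44 × 10⁷ Pa
Convert: tau = 5.44 × 10⁷ Pa = 54.4 MPa
Final answer: tau = 54.4 MPa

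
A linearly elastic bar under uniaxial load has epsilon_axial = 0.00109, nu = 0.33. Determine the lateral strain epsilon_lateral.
Model: a linearly elastic bar under uniaxial load, so epsilon_lateral = -nu·epsilon_axial.
Substitute:
  epsilon_lateral = -(0.33 × 0.00109)
  epsilon_lateral = -0.0003597
Final answer: epsilon_lateral = -0.0003597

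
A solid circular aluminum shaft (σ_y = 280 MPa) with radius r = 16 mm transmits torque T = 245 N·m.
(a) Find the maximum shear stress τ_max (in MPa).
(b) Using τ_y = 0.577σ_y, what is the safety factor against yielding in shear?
(a) For a solid circular shaft, τ_max = T·r/J with J = π·r^4/2, i.e. τ_max = 2·T / (π·r^3). Convert r = 16 mm = 0.016 m.
  τ_max = (2 × 245) / (π × 0.016^3) = 3.808 × 10⁷ Pa = 38.08 MPa
(b) τ_y = 0.577 × 280 = 161.56 MPa
  SF = τ_y/τ_max = 161.56 / 38.08 = 4.243
Final answer: (a) τ_max = 38.08 MPa, (b) SF = 4.243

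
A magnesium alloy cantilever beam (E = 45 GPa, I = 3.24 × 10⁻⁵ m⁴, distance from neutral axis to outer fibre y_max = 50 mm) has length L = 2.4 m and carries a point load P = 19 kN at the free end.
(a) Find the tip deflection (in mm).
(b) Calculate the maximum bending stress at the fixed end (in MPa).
(a) Tip deflection of a cantilever with an end point load: δ = P·L^3 / (3·E·I). Convert P = 19 kN = 19000 N, E = 45 GPa = 4.5 × 10¹⁰ Pa.
  δ = (19000 × 2.4^3) / (3 × (4.5 × 10¹⁰) × (3.24 × 10⁻⁵)) = 0.06005 m = 60.05 mm
(b) Maximum bending moment at the fixed end: M = P·L = 19000 × 2.4 = 45600 N·m. Convert y_max = 50 mm = 0.05 m.
  σ = M·y_max / I = (45600 × 0.05) / (3.24 × 10⁻⁵) = 7.037 × 10⁷ Pa = 70.37 MPa
Final answer: (a) δ = 60.05 mm, (b) σ = 70.37 MPa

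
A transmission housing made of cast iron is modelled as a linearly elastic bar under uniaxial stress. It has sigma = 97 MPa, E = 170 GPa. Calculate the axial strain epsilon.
Model: a linearly elastic bar under uniaxial stress, so epsilon = sigma / E.
Convert to SI units:
  sigma = 97 MPa = 9.7 × 10⁷ Pa
  E = 170 GPa = 1.7 × 10¹¹ Pa
Substitute:
  epsilon = (9.7 × 10⁷) / (1.7 × 10¹¹)
  epsilon = 0.0005706
Final answer: epsilon = 0.0005706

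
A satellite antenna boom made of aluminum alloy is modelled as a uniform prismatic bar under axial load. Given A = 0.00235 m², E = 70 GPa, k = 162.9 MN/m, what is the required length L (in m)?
Model: a uniform prismatic bar under axial load, so k = (A·E) / L.
Solve for L: L = (A·E) / k.
Convert to SI units:
  E = 70 GPa = 7 × 10¹⁰ Pa
  k = 162.9 MN/m = 1.629 × 10⁸ N/m
Substitute:
  L = (0.00235 × (7 × 10¹⁰)) / (1.629 × 10⁸)
  L = 1.01 m
Final answer: L = 1.01 m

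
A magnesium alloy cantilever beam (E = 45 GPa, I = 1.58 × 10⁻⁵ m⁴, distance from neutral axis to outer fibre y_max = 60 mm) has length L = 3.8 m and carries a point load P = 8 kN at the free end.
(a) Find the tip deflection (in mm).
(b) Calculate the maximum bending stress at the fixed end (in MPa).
(a) Tip deflection of a cantilever with an end point load: δ = P·L^3 / (3·E·I). Convert P = 8 kN = 8000 N, E = 45 GPa = 4.5 × 10¹⁰ Pa.
  δ = (8000 × 3.8^3) / (3 × (4.5 × 10¹⁰) × (1.58 × 10⁻⁵)) = 0.2058 m = 205.8 mm
(b) Maximum bending moment at the fixed end: M = P·L = 8000 × 3.8 = 30400 N·m. Convert y_max = 60 mm = 0.06 m.
  σ = M·y_max / I = (30400 × 0.06) / (1.58 × 10⁻⁵) = 1.154 × 10⁸ Pa = 115.4 MPa
Final answer: (a) δ = 205.8 mm, (b) σ = 115.4 MPa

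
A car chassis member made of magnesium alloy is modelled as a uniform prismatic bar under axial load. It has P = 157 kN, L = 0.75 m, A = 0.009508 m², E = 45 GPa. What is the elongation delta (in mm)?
Model: a uniform prismatic bar under axial load, so delta = (P·L) / (A·E).
Convert to SI units:
  P = 157 kN = 157000 N
  E = 45 GPa = 4.5 × 10¹⁰ Pa
Substitute:
  delta = (157000 × 0.75) / (0.009508 × (4.5 × 10¹⁰))
  delta = 0.0002752 m
Convert: delta = 0.0002752 m = 0.2752 mm
Final answer: delta = 0.2752 mm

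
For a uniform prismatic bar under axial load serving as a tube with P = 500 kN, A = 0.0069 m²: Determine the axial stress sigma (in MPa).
Model: a uniform prismatic bar under axial load, so sigma = P / A.
Convert to SI units:
  P = 500 kN = 500000 N
Substitute:
  sigma = 500000 / 0.0069
  sigma = 7.246 × 10⁷ Pa
Convert: sigma = 7.246 × 10⁷ Pa = 72.46 MPa
Final answer: sigma = 72.46 MPa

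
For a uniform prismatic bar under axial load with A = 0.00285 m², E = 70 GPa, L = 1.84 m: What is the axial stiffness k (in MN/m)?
Model: a uniform prismatic bar under axial load, so k = (A·E) / L.
Convert to SI units:
  E = 70 GPa = 7 × 10¹⁰ Pa
Substitute:
  k = (0.00285 × (7 × 10¹⁰)) / 1.84
  k = 1.084 × 10⁸ N/m
Convert: k = 1.084 × 10⁸ N/m = 108.4 MN/m
Final answer: k = 108.4 MN/m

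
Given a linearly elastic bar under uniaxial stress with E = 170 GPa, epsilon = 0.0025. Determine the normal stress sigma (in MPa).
Model: a linearly elastic bar under uniaxial stress, so sigma = E·epsilon.
Convert to SI units:
  E = 170 GPa = 1.7 × 10¹¹ Pa
Substitute:
  sigma = (1.7 × 10¹¹) × 0.0025
  sigma = 4.25 × 10⁸ Pa
Convert: sigma = 4.25 × 10⁸ Pa = 425 MPa
Final answer: sigma = 425 MPa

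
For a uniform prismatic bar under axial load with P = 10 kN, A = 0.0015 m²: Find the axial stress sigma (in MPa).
Model: a uniform prismatic bar under axial load, so sigma = P / A.
Convert to SI units:
  P = 10 kN = 10000 N
Substitute:
  sigma = 10000 / 0.0015
  sigma = 6.667 × 10⁶ Pa
Convert: sigma = 6.667 × 10⁶ Pa = 6.667 MPa
Final answer: sigma = 6.667 MPa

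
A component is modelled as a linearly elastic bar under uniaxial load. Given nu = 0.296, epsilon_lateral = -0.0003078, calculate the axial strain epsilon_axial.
Model: a linearly elastic bar under uniaxial load, so epsilon_lateral = -nu·epsilon_axial.
Solve for epsilon_axial: epsilon_axial = -epsilon_lateral / nu.
Substitute:
  epsilon_axial = -(-0.0003078) / 0.296
  epsilon_axial = 0.00104
Final answer: epsilon_axial = 0.00104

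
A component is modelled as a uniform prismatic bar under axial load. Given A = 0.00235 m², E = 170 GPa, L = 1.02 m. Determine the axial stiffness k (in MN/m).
Model: a uniform prismatic bar under axial load, so k = (A·E) / L.
Convert to SI units:
  E = 170 GPa = 1.7 × 10¹¹ Pa
Substitute:
  k = (0.00235 × (1.7 × 10¹¹)) / 1.02
  k = 3.917 × 10⁸ N/m
Convert: k = 3.917 × 10⁸ N/m = 391.7 MN/m
Final answer: k = 391.7 MN/m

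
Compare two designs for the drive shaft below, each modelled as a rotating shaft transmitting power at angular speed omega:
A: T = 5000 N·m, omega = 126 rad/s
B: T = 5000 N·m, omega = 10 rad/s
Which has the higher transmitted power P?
Model: a rotating shaft transmitting power at angular speed omega, so P = T·omega (SI units).
  A: P = 5000 × 126 = 630000 W = 630 kW
  B: P = 5000 × 10 = 50000 W = 50 kW
630 kW > 50 kW, so A is larger.
Final answer: A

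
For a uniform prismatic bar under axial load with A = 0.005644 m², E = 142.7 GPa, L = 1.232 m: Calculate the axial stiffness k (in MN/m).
Model: a uniform prismatic bar under axial load, so k = (A·E) / L.
Convert to SI units:
  E = 142.7 GPa = 1.427 × 10¹¹ Pa
Substitute:
  k = (0.005644 × (1.427 × 10¹¹)) / 1.232
  k = 6.537 × 10⁸ N/m
Convert: k = 6.537 × 10⁸ N/m = 653.7 MN/m
Final answer: k = 653.7 MN/m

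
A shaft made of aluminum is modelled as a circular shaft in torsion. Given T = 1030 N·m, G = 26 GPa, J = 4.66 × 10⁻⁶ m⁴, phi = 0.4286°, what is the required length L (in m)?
Model: a circular shaft in torsion, so phi = (T·L) / (G·J).
Solve for L: L = (phi·G·J) / T.
Convert to SI units:
  G = 26 GPa = 2.6 × 10¹⁰ Pa
  phi = 0.4286° = 0.00748 rad
Substitute:
  L = (0.00748 × (2.6 × 10¹⁰) × (4.66 × 10⁻⁶)) / 1030
  L = 0.8799 m
Final answer: L = 0.8799 m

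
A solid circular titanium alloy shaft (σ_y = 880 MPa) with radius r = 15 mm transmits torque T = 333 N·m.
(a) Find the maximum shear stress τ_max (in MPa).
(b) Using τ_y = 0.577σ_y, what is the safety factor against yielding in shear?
(a) For a solid circular shaft, τ_max = T·r/J with J = π·r^4/2, i.e. τ_max = 2·T / (π·r^3). Convert r = 15 mm = 0.015 m.
  τ_max = (2 × 333) / (π × 0.015^3) = 6.281 × 10⁷ Pa = 62.81 MPa
(b) τ_y = 0.577 × 880 = 507.76 MPa
  SF = τ_y/τ_max = 507.76 / 62.81 = 8.084
Final answer: (a) τ_max = 62.81 MPa, (b) SF = 8.084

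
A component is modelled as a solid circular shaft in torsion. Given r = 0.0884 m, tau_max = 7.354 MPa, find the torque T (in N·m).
Model: a solid circular shaft in torsion, so tau_max = (2·T) / (π·r^3).
Solve for T: T = (π·tau_max·r^3) / 2.
Convert to SI units:
  tau_max = 7.354 MPa = 7.354 × 10⁶ Pa
Substitute:
  T = (π × (7.354 × 10⁶) × 0.0884^3) / 2
  T = 7980 N·m
Final answer: T = 7980 N·m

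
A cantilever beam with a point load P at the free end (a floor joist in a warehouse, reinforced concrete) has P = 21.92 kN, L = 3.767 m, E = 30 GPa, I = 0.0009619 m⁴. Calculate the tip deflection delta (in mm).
Model: a cantilever beam with a point load P at the free end, so delta = (P·L^3) / (3·E·I).
Convert to SI units:
  P = 21.92 kN = 21920 N
  E = 30 GPa = 3 × 10¹⁰ Pa
Substitute:
  delta = (21920 × 3.767^3) / (3 × (3 × 10¹⁰) × 0.0009619)
  delta = 0.01353 m
Convert: delta = 0.01353 m = 13.53 mm
Final answer: delta = 13.53 mm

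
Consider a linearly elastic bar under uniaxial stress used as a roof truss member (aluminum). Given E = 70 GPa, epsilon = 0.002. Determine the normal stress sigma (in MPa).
Model: a linearly elastic bar under uniaxial stress, so sigma = E·epsilon.
Convert to SI units:
  E = 70 GPa = 7 × 10¹⁰ Pa
Substitute:
  sigma = (7 × 10¹⁰) × 0.002
  sigma = 1.4 × 10⁸ Pa
Convert: sigma = 1.4 × 10⁸ Pa = 140 MPa
Final answer: sigma = 140 MPa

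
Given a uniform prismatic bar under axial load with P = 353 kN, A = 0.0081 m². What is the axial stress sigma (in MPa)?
Model: a uniform prismatic bar under axial load, so sigma = P / A.
Convert to SI units:
  P = 353 kN = 353000 N
Substitute:
  sigma = 353000 / 0.0081
  sigma = 4.358 × 10⁷ Pa
Convert: sigma = 4.358 × 10⁷ Pa = 43.58 MPa
Final answer: sigma = 43.58 MPa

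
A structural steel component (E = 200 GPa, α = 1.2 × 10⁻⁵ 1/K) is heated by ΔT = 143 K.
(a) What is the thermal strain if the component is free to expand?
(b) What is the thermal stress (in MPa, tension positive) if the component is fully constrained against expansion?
(a) Free thermal strain ε_th = α·ΔT = (1.2 × 10⁻⁵) × 143 = 0.001716
(b) Fully constrained, the expansion is suppressed, so σ = -E·α·ΔT. Convert E = 200 GPa = 2 × 10¹¹ Pa.
  σ = -(2 × 10¹¹) × (1.2 × 10⁻⁵) × 143 = -3.432 × 10⁸ Pa = -343.2 MPa (compressive)
Final answer: (a) ε_th = 0.001716, (b) σ = -343.2 MPa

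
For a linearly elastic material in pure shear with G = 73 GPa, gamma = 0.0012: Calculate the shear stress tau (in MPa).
Model: a linearly elastic material in pure shear, so tau = G·gamma.
Convert to SI units:
  G = 73 GPa = 7.3 × 10¹⁰ Pa
Substitute:
  tau = (7.3 × 10¹⁰) × 0.0012
  tau = 8.76 × 10⁷ Pa
Convert: tau = 8.76 × 10⁷ Pa = 87.6 MPa
Final answer: tau = 87.6 MPa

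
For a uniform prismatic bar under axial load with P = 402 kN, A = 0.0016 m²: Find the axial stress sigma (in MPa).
Model: a uniform prismatic bar under axial load, so sigma = P / A.
Convert to SI units:
  P = 402 kN = 402000 N
Substitute:
  sigma = 402000 / 0.0016
  sigma = 2.512 × 10⁸ Pa
Convert: sigma = 2.512 × 10⁸ Pa = 251.2 MPa
Final answer: sigma = 251.2 MPa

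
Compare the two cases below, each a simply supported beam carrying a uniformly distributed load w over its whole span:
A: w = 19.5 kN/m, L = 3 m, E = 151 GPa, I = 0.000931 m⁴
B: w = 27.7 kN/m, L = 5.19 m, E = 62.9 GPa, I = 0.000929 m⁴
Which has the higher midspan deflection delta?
Model: a simply supported beam carrying a uniformly distributed load w over its whole span, so delta = (5·w·L^4) / (384·E·I) (SI units).
  A: delta = (5 × 19500 × 3^4) / (384 × (1.51 × 10¹¹) × 0.000931) = 0.0001463 m = 0.1463 mm
  B: delta = (5 × 27700 × 5.19^4) / (384 × (6.29 × 10¹⁰) × 0.000929) = 0.004478 m = 4.478 mm
4.478 mm > 0.1463 mm, so B is larger.
Final answer: B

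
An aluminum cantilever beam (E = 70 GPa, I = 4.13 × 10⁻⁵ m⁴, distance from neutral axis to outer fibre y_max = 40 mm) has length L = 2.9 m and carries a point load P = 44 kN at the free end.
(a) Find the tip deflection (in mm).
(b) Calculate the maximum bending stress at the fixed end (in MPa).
(a) Tip deflection of a cantilever with an end point load: δ = P·L^3 / (3·E·I). Convert P = 44 kN = 44000 N, E = 70 GPa = 7 × 10¹⁰ Pa.
  δ = (44000 × 2.9^3) / (3 × (7 × 10¹⁰) × (4.13 × 10⁻⁵)) = 0.1237 m = 123.7 mm
(b) Maximum bending moment at the fixed end: M = P·L = 44000 × 2.9 = 127600 N·m. Convert y_max = 40 mm = 0.04 m.
  σ = M·y_max / I = (127600 × 0.04) / (4.13 × 10⁻⁵) = 1.236 × 10⁸ Pa = 123.6 MPa
Final answer: (a) δ = 123.7 mm, (b) σ = 123.6 MPa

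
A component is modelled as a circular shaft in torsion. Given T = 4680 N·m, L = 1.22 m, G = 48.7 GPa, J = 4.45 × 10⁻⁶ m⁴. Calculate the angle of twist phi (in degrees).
Model: a circular shaft in torsion, so phi = (T·L) / (G·J).
Convert to SI units:
  G = 48.7 GPa = 4.87 × 10¹⁰ Pa
Substitute:
  phi = (4680 × 1.22) / ((4.87 × 10¹⁰) × (4.45 × 10⁻⁶))
  phi = 0.02635 rad
Convert to degrees: phi = 0.02635 × 180/π = 1.51°
Final answer: phi = 1.51°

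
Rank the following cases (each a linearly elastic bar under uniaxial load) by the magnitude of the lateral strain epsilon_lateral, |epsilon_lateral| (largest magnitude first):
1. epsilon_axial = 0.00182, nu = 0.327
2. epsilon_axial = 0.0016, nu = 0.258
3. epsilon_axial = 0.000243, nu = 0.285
Model: a linearly elastic bar under uniaxial load, so epsilon_lateral = -nu·epsilon_axial (SI units).
  Case 1: epsilon_lateral = -(0.327 × 0.00182) = -0.0005951
  Case 2: epsilon_lateral = -(0.258 × 0.0016) = -0.0004128
  Case 3: epsilon_lateral = -(0.285 × 0.000243) = -6.926 × 10⁻⁵
Ordering by |epsilon_lateral|: 0.0005951 (case 1) > 0.0004128 (case 2) > 6.926 × 10⁻⁵ (case 3)
Final answer: 1, 2, 3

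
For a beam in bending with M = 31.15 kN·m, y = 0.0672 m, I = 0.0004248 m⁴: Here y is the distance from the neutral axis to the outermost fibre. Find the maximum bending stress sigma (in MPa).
Model: a beam in bending, so sigma = (M·y) / I.
Convert to SI units:
  M = 31.15 kN·m = 31150 N·m
Substitute:
  sigma = (31150 × 0.0672) / 0.0004248
  sigma = 4.928 × 10⁶ Pa
Convert: sigma = 4.928 × 10⁶ Pa = 4.928 MPa
Final answer: sigma = 4.928 MPa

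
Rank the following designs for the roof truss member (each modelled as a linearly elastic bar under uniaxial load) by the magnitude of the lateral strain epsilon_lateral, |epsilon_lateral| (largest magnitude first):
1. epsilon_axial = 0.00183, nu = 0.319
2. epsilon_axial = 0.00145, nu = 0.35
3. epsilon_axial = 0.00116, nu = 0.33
Model: a linearly elastic bar under uniaxial load, so epsilon_lateral = -nu·epsilon_axial (SI units).
  Case 1: epsilon_lateral = -(0.319 × 0.00183) = -0.0005838
  Case 2: epsilon_lateral = -(0.35 × 0.00145) = -0.0005075
  Case 3: epsilon_lateral = -(0.33 × 0.00116) = -0.0003828
Ordering by |epsilon_lateral|: 0.0005838 (case 1) > 0.0005075 (case 2) > 0.0003828 (case 3)
Final answer: 1, 2, 3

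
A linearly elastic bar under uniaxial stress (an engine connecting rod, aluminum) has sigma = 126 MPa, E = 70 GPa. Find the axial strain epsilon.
Model: a linearly elastic bar under uniaxial stress, so epsilon = sigma / E.
Convert to SI units:
  sigma = 126 MPa = 1.26 × 10⁸ Pa
  E = 70 GPa = 7 × 10¹⁰ Pa
Substitute:
  epsilon = (1.26 × 10⁸) / (7 × 10¹⁰)
  epsilon = 0.0018
Final answer: epsilon = 0.0018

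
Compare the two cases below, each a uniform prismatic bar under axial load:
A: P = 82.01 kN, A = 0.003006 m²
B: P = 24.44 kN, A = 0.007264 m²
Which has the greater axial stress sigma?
Model: a uniform prismatic bar under axial load, so sigma = P / A (SI units).
  A: sigma = 82010 / 0.003006 = 2.728 × 10⁷ Pa = 27.28 MPa
  B: sigma = 24440 / 0.007264 = 3.365 × 10⁶ Pa = 3.365 MPa
27.28 MPa > 3.365 MPa, so A is larger.
Final answer: A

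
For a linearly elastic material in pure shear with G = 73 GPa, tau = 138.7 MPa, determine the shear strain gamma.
Model: a linearly elastic material in pure shear, so tau = G·gamma.
Solve for gamma: gamma = tau / G.
Convert to SI units:
  G = 73 GPa = 7.3 × 10¹⁰ Pa
  tau = 138.7 MPa = 1.387 × 10⁸ Pa
Substitute:
  gamma = (1.387 × 10⁸) / (7.3 × 10¹⁰)
  gamma = 0.0019
Final answer: gamma = 0.0019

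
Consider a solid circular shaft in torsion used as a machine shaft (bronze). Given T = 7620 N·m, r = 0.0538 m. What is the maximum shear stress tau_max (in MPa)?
Model: a solid circular shaft in torsion, so tau_max = (2·T) / (π·r^3).
Substitute:
  tau_max = (2 × 7620) / (π × 0.0538^3)
  tau_max = 3.115 × 10⁷ Pa
Convert: tau_max = 3.115 × 10⁷ Pa = 31.15 MPa
Final answer: tau_max = 31.15 MPa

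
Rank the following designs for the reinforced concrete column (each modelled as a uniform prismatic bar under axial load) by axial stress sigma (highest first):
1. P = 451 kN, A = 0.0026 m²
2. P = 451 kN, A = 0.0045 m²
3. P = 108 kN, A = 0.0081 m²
Model: a uniform prismatic bar under axial load, so sigma = P / A (SI units).
  Case 1: sigma = 451000 / 0.0026 = 1.735 × 10⁸ Pa = 173.5 MPa
  Case 2: sigma = 451000 / 0.0045 = 1.002 × 10⁸ Pa = 100.2 MPa
  Case 3: sigma = 108000 / 0.0081 = 1.333 × 10⁷ Pa = 13.33 MPa
Ordering: 173.5 MPa (case 1) > 100.2 MPa (case 2) > 13.33 MPa (case 3)
Final answer: 1, 2, 3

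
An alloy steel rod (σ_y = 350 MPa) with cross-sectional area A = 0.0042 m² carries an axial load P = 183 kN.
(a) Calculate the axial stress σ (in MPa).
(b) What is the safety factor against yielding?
(a) Axial stress σ = P/A. Convert P = 183 kN = 183000 N.
  σ = 183000 / 0.0042 = 4.357 × 10⁷ Pa = 43.57 MPa
(b) Safety factor SF = σ_y/σ = 350 / 43.57 = 8.033
Final answer: (a) σ = 43.57 MPa, (b) SF = 8.033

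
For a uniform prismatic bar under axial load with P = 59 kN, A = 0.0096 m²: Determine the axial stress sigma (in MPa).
Model: a uniform prismatic bar under axial load, so sigma = P / A.
Convert to SI units:
  P = 59 kN = 59000 N
Substitute:
  sigma = 59000 / 0.0096
  sigma = 6.146 × 10⁶ Pa
Convert: sigma = 6.146 × 10⁶ Pa = 6.146 MPa
Final answer: sigma = 6.146 MPa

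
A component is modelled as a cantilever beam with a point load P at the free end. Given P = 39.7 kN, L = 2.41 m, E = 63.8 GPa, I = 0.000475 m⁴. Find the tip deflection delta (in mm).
Model: a cantilever beam with a point load P at the free end, so delta = (P·L^3) / (3·E·I).
Convert to SI units:
  P = 39.7 kN = 39700 N
  E = 63.8 GPa = 6.38 × 10¹⁰ Pa
Substitute:
  delta = (39700 × 2.41^3) / (3 × (6.38 × 10¹⁰) × 0.000475)
  delta = 0.006112 m
Convert: delta = 0.006112 m = 6.112 mm
Final answer: delta = 6.112 mm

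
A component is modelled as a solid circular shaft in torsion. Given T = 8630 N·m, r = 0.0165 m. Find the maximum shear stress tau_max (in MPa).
Model: a solid circular shaft in torsion, so tau_max = (2·T) / (π·r^3).
Substitute:
  tau_max = (2 × 8630) / (π × 0.0165^3)
  tau_max = 1.223 × 10⁹ Pa
Convert: tau_max = 1.223 × 10⁹ Pa = 1223 MPa
Final answer: tau_max = 1223 MPa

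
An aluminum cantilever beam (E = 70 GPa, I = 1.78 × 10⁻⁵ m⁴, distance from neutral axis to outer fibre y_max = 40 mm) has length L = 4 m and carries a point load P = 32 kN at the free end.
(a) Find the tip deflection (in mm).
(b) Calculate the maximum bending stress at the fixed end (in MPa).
(a) Tip deflection of a cantilever with an end point load: δ = P·L^3 / (3·E·I). Convert P = 32 kN = 32000 N, E = 70 GPa = 7 × 10¹⁰ Pa.
  δ = (32000 × 4^3) / (3 × (7 × 10¹⁰) × (1.78 × 10⁻⁵)) = 0.5479 m = 547.9 mm
(b) Maximum bending moment at the fixed end: M = P·L = 32000 × 4 = 128000 N·m. Convert y_max = 40 mm = 0.04 m.
  σ = M·y_max / I = (128000 × 0.04) / (1.78 × 10⁻⁵) = 2.876 × 10⁸ Pa = 287.6 MPa
Final answer: (a) δ = 547.9 mm, (b) σ = 287.6 MPa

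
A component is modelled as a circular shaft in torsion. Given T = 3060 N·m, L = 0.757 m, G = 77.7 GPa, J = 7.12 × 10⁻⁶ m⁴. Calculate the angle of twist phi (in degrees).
Model: a circular shaft in torsion, so phi = (T·L) / (G·J).
Convert to SI units:
  G = 77.7 GPa = 7.77 × 10¹⁰ Pa
Substitute:
  phi = (3060 × 0.757) / ((7.77 × 10¹⁰) × (7.12 × 10⁻⁶))
  phi = 0.004187 rad
Convert to degrees: phi = 0.004187 × 180/π = 0.2399°
Final answer: phi = 0.2399°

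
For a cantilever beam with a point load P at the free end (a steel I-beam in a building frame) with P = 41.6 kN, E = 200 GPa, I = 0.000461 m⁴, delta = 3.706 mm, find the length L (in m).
Model: a cantilever beam with a point load P at the free end, so delta = (P·L^3) / (3·E·I).
Solve for L: L = ((3·delta·E·I) / P)^(1/3).
Convert to SI units:
  P = 41.6 kN = 41600 N
  E = 200 GPa = 2 × 10¹¹ Pa
  delta = 3.706 mm = 0.003706 m
Substitute:
  L = ((3 × 0.003706 × (2 × 10¹¹) × 0.000461) / 41600)^(1/3)
  L = 2.91 m
Final answer: L = 2.91 m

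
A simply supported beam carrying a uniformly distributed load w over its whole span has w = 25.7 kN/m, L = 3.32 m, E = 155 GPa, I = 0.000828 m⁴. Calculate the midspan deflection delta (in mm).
Model: a simply supported beam carrying a uniformly distributed load w over its whole span, so delta = (5·w·L^4) / (384·E·I).
Convert to SI units:
  w = 25.7 kN/m = 25700 N/m
  E = 155 GPa = 1.55 × 10¹¹ Pa
Substitute:
  delta = (5 × 25700 × 3.32^4) / (384 × (1.55 × 10¹¹) × 0.000828)
  delta = 0.0003168 m
Convert: delta = 0.0003168 m = 0.3168 mm
Final answer: delta = 0.3168 mm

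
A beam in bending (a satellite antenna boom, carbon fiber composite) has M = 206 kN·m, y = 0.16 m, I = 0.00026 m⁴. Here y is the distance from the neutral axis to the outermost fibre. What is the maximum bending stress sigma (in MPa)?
Model: a beam in bending, so sigma = (M·y) / I.
Convert to SI units:
  M = 206 kN·m = 206000 N·m
Substitute:
  sigma = (206000 × 0.16) / 0.00026
  sigma = 1.268 × 10⁸ Pa
Convert: sigma = 1.268 × 10⁸ Pa = 126.8 MPa
Final answer: sigma = 126.8 MPa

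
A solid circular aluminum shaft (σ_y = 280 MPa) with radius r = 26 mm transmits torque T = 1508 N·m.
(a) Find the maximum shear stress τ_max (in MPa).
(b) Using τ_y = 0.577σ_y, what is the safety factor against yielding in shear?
(a) For a solid circular shaft, τ_max = T·r/J with J = π·r^4/2, i.e. τ_max = 2·T / (π·r^3). Convert r = 26 mm = 0.026 m.
  τ_max = (2 × 1508) / (π × 0.026^3) = 5.462 × 10⁷ Pa = 54.62 MPa
(b) τ_y = 0.577 × 280 = 161.56 MPa
  SF = τ_y/τ_max = 161.56 / 54.62 = 2.958
Final answer: (a) τ_max = 54.62 MPa, (b) SF = 2.958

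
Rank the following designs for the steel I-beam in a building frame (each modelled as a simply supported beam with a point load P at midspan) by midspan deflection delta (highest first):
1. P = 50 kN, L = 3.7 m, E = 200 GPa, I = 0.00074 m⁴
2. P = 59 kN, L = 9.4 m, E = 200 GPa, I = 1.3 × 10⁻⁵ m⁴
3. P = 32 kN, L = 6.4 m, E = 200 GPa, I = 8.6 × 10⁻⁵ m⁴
Model: a simply supported beam with a point load P at midspan, so delta = (P·L^3) / (48·E·I) (SI units).
  Case 1: delta = (50000 × 3.7^3) / (48 × (2 × 10¹¹) × 0.00074) = 0.0003565 m = 0.3565 mm
  Case 2: delta = (59000 × 9.4^3) / (48 × (2 × 10¹¹) × (1.3 × 10⁻⁵)) = 0.3927 m = 392.7 mm
  Case 3: delta = (32000 × 6.4^3) / (48 × (2 × 10¹¹) × (8.6 × 10⁻⁵)) = 0.01016 m = 10.16 mm
Ordering: 392.7 mm (case 2) > 10.16 mm (case 3) > 0.3565 mm (case 1)
Final answer: 2, 3, 1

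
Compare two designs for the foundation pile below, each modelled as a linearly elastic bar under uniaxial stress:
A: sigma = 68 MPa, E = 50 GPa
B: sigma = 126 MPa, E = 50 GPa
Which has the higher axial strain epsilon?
Model: a linearly elastic bar under uniaxial stress, so epsilon = sigma / E (SI units).
  A: epsilon = (6.8 × 10⁷) / (5 × 10¹⁰) = 0.00136
  B: epsilon = (1.26 × 10⁸) / (5 × 10¹⁰) = 0.00252
0.00252 > 0.00136, so B is larger.
Final answer: B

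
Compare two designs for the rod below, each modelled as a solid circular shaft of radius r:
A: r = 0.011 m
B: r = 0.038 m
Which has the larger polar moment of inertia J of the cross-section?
Model: a solid circular shaft of radius r, so J = (π·r^4) / 2 (SI units).
  A: J = (π × 0.011^4) / 2 = 2.3 × 10⁻⁸ m⁴
  B: J = (π × 0.038^4) / 2 = 3.275 × 10⁻⁶ m⁴
3.275 × 10⁻⁶ m⁴ > 2.3 × 10⁻⁸ m⁴, so B is larger.
Final answer: B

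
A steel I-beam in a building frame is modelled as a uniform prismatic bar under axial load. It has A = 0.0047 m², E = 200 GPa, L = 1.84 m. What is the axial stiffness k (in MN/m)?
Model: a uniform prismatic bar under axial load, so k = (A·E) / L.
Convert to SI units:
  E = 200 GPa = 2 × 10¹¹ Pa
Substitute:
  k = (0.0047 × (2 × 10¹¹)) / 1.84
  k = 5.109 × 10⁸ N/m
Convert: k = 5.109 × 10⁸ N/m = 510.9 MN/m
Final answer: k = 510.9 MN/m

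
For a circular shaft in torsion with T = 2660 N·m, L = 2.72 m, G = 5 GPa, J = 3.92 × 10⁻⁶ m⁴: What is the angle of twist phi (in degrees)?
Model: a circular shaft in torsion, so phi = (T·L) / (G·J).
Convert to SI units:
  G = 5 GPa = 5 × 10⁹ Pa
Substitute:
  phi = (2660 × 2.72) / ((5 × 10⁹) × (3.92 × 10⁻⁶))
  phi = 0.3691 rad
Convert to degrees: phi = 0.3691 × 180/π = 21.15°
Final answer: phi = 21.15°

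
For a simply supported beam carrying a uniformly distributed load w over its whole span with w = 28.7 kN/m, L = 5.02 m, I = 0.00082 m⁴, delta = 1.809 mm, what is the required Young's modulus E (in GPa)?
Model: a simply supported beam carrying a uniformly distributed load w over its whole span, so delta = (5·w·L^4) / (384·E·I).
Solve for E: E = (5·w·L^4) / (384·delta·I).
Convert to SI units:
  w = 28.7 kN/m = 28700 N/m
  delta = 1.809 mm = 0.001809 m
Substitute:
  E = (5 × 28700 × 5.02^4) / (384 × 0.001809 × 0.00082)
  E = 1.6 × 10¹¹ Pa
Convert: E = 1.6 × 10¹¹ Pa = 160 GPa
Final answer: E = 160 GPa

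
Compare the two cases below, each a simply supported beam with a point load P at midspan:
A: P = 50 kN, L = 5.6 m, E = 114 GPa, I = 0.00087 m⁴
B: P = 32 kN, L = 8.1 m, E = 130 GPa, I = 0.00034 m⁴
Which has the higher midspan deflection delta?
Model: a simply supported beam with a point load P at midspan, so delta = (P·L^3) / (48·E·I) (SI units).
  A: delta = (50000 × 5.6^3) / (48 × (1.14 × 10¹¹) × 0.00087) = 0.001844 m = 1.844 mm
  B: delta = (32000 × 8.1^3) / (48 × (1.3 × 10¹¹) × 0.00034) = 0.008016 m = 8.016 mm
8.016 mm > 1.844 mm, so B is larger.
Final answer: B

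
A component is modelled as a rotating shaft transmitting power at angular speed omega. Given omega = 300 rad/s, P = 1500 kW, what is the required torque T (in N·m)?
Model: a rotating shaft transmitting power at angular speed omega, so P = T·omega.
Solve for T: T = P / omega.
Convert to SI units:
  P = 1500 kW = 1.5 × 10⁶ W
Substitute:
  T = (1.5 × 10⁶) / 300
  T = 5000 N·m
Final answer: T = 5000 N·m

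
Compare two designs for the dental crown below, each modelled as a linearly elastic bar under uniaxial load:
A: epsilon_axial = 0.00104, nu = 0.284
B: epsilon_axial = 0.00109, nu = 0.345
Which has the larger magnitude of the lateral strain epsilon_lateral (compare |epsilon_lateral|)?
Model: a linearly elastic bar under uniaxial load, so epsilon_lateral = -nu·epsilon_axial (SI units).
  A: epsilon_lateral = -(0.284 × 0.00104) = -0.0002954
  B: epsilon_lateral = -(0.345 × 0.00109) = -0.0003761
|epsilon_lateral|: A = 0.0002954, B = 0.0003761, so B is larger in magnitude.
Final answer: B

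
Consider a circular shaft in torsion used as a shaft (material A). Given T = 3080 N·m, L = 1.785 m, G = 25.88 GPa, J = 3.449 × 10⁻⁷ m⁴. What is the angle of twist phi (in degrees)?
Model: a circular shaft in torsion, so phi = (T·L) / (G·J).
Convert to SI units:
  G = 25.88 GPa = 2.588 × 10¹⁰ Pa
Substitute:
  phi = (3080 × 1.785) / ((2.588 × 10¹⁰) × (3.449 × 10⁻⁷))
  phi = 0.6159 rad
Convert to degrees: phi = 0.6159 × 180/π = 35.29°
Final answer: phi = 35.29°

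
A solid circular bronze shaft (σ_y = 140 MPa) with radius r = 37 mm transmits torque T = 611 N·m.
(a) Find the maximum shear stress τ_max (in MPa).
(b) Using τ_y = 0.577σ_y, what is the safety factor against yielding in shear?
(a) For a solid circular shaft, τ_max = T·r/J with J = π·r^4/2, i.e. τ_max = 2·T / (π·r^3). Convert r = 37 mm = 0.037 m.
  τ_max = (2 × 611) / (π × 0.037^3) = 7.679 × 10⁶ Pa = 7.679 MPa
(b) τ_y = 0.577 × 140 = 80.78 MPa
  SF = τ_y/τ_max = 80.78 / 7.679 = 10.52
Final answer: (a) τ_max = 7.679 MPa, (b) SF = 10.52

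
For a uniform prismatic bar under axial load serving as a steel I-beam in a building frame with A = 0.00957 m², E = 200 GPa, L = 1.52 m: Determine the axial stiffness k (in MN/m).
Model: a uniform prismatic bar under axial load, so k = (A·E) / L.
Convert to SI units:
  E = 200 GPa = 2 × 10¹¹ Pa
Substitute:
  k = (0.00957 × (2 × 10¹¹)) / 1.52
  k = 1.259 × 10⁹ N/m
Convert: k = 1.259 × 10⁹ N/m = 1259 MN/m
Final answer: k = 1259 MN/m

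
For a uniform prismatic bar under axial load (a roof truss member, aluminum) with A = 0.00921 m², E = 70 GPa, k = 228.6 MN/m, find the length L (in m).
Model: a uniform prismatic bar under axial load, so k = (A·E) / L.
Solve for L: L = (A·E) / k.
Convert to SI units:
  E = 70 GPa = 7 × 10¹⁰ Pa
  k = 228.6 MN/m = 2.286 × 10⁸ N/m
Substitute:
  L = (0.00921 × (7 × 10¹⁰)) / (2.286 × 10⁸)
  L = 2.82 m
Final answer: L = 2.82 m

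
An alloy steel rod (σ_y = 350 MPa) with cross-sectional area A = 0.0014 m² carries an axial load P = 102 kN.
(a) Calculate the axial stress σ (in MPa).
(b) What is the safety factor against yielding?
(a) Axial stress σ = P/A. Convert P = 102 kN = 102000 N.
  σ = 102000 / 0.0014 = 7.286 × 10⁷ Pa = 72.86 MPa
(b) Safety factor SF = σ_y/σ = 350 / 72.86 = 4.804
Final answer: (a) σ = 72.86 MPa, (b) SF = 4.804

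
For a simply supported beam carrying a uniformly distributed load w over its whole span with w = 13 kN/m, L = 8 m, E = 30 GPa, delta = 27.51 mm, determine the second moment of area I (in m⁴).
Model: a simply supported beam carrying a uniformly distributed load w over its whole span, so delta = (5·w·L^4) / (384·E·I).
Solve for I: I = (5·w·L^4) / (384·delta·E).
Convert to SI units:
  w = 13 kN/m = 13000 N/m
  E = 30 GPa = 3 × 10¹⁰ Pa
  delta = 27.51 mm = 0.02751 m
Substitute:
  I = (5 × 13000 × 8^4) / (384 × 0.02751 × (3 × 10¹⁰))
  I = 0.0008401 m⁴
Final answer: I = 0.0008401 m⁴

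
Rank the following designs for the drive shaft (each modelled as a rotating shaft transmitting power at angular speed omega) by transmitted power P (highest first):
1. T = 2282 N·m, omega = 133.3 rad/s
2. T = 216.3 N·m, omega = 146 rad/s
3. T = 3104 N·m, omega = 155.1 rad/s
Model: a rotating shaft transmitting power at angular speed omega, so P = T·omega (SI units).
  Case 1: P = 2282 × 133.3 = 304200 W = 304.2 kW
  Case 2: P = 216.3 × 146 = 31580 W = 31.58 kW
  Case 3: P = 3104 × 155.1 = 481400 W = 481.4 kW
Ordering: 481.4 kW (case 3) > 304.2 kW (case 1) > 31.58 kW (case 2)
Final answer: 3, 1, 2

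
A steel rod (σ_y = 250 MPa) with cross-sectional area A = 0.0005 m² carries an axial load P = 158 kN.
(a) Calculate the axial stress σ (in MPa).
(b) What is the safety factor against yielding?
(a) Axial stress σ = P/A. Convert P = 158 kN = 158000 N.
  σ = 158000 / 0.0005 = 3.16 × 10⁸ Pa = 316 MPa
(b) Safety factor SF = σ_y/σ = 250 / 316 = 0.7911
Final answer: (a) σ = 316 MPa, (b) SF = 0.7911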